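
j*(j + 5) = j^2 + 5*j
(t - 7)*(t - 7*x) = t^2 - 7*t*x - 7*t + 49*x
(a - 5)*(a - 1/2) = a^2 - 11*a/2 + 5/2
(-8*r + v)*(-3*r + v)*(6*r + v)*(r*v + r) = 144*r^4*v + 144*r^4 - 42*r^3*v^2 - 42*r^3*v - 5*r^2*v^3 - 5*r^2*v^2 + r*v^4 + r*v^3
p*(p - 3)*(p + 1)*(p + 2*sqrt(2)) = p^4 - 2*p^3 + 2*sqrt(2)*p^3 - 4*sqrt(2)*p^2 - 3*p^2 - 6*sqrt(2)*p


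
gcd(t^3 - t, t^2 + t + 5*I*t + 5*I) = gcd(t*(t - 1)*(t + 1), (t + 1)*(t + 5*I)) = t + 1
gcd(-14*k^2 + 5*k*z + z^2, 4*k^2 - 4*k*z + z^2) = -2*k + z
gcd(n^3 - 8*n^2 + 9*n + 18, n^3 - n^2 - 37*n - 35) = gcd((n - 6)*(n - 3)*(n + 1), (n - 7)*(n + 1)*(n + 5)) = n + 1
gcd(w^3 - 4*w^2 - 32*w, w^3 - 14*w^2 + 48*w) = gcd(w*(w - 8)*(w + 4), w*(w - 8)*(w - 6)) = w^2 - 8*w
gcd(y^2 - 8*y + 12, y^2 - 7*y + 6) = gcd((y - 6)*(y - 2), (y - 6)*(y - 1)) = y - 6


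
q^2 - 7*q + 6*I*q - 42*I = (q - 7)*(q + 6*I)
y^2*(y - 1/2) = y^3 - y^2/2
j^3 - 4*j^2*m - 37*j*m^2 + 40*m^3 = (j - 8*m)*(j - m)*(j + 5*m)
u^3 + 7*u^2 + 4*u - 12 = (u - 1)*(u + 2)*(u + 6)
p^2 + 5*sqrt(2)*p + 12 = (p + 2*sqrt(2))*(p + 3*sqrt(2))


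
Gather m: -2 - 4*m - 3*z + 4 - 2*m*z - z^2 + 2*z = m*(-2*z - 4) - z^2 - z + 2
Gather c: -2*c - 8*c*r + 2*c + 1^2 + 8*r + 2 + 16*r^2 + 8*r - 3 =-8*c*r + 16*r^2 + 16*r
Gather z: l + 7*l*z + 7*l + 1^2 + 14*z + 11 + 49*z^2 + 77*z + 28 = 8*l + 49*z^2 + z*(7*l + 91) + 40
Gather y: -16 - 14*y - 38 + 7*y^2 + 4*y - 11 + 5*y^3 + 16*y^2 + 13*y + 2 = 5*y^3 + 23*y^2 + 3*y - 63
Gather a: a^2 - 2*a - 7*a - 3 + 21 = a^2 - 9*a + 18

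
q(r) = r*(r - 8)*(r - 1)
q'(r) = r*(r - 8) + r*(r - 1) + (r - 8)*(r - 1) = 3*r^2 - 18*r + 8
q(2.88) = -27.72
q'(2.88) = -18.96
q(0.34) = 1.72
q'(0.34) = 2.23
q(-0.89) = -14.95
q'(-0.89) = 26.40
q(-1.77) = -47.90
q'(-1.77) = 49.26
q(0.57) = 1.82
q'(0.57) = -1.29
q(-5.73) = -529.47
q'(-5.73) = 209.64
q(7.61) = -19.62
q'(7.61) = 44.76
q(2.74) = -25.08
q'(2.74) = -18.80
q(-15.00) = -5520.00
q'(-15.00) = 953.00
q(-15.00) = -5520.00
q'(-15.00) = 953.00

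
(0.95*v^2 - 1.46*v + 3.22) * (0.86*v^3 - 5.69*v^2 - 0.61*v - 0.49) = 0.817*v^5 - 6.6611*v^4 + 10.4971*v^3 - 17.8967*v^2 - 1.2488*v - 1.5778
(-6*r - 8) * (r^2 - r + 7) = -6*r^3 - 2*r^2 - 34*r - 56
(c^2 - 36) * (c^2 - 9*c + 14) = c^4 - 9*c^3 - 22*c^2 + 324*c - 504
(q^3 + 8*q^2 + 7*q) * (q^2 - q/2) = q^5 + 15*q^4/2 + 3*q^3 - 7*q^2/2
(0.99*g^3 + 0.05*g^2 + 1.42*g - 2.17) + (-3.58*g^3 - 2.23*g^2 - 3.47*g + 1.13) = -2.59*g^3 - 2.18*g^2 - 2.05*g - 1.04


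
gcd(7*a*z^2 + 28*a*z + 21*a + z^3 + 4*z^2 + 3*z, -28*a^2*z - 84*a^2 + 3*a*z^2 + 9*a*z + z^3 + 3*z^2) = 7*a*z + 21*a + z^2 + 3*z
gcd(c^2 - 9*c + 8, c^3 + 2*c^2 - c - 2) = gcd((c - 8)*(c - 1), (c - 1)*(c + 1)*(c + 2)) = c - 1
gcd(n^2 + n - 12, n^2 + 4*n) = n + 4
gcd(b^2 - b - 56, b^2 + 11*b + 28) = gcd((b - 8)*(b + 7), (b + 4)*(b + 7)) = b + 7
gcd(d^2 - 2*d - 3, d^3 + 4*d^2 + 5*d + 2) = d + 1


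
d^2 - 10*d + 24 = (d - 6)*(d - 4)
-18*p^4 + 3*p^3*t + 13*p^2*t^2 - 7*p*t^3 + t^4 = (-3*p + t)^2*(-2*p + t)*(p + t)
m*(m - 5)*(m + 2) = m^3 - 3*m^2 - 10*m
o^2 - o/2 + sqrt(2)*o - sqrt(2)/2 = (o - 1/2)*(o + sqrt(2))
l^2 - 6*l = l*(l - 6)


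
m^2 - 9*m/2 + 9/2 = (m - 3)*(m - 3/2)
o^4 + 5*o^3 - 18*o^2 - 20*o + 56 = (o - 2)^2*(o + 2)*(o + 7)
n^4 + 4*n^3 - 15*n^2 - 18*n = n*(n - 3)*(n + 1)*(n + 6)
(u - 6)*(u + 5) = u^2 - u - 30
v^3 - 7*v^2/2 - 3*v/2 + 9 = (v - 3)*(v - 2)*(v + 3/2)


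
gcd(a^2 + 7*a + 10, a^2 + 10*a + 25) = a + 5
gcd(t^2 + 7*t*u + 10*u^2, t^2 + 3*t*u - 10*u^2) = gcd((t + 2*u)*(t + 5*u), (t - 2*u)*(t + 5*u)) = t + 5*u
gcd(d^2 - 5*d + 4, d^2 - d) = d - 1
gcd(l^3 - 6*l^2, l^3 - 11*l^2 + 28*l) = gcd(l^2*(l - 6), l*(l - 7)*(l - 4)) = l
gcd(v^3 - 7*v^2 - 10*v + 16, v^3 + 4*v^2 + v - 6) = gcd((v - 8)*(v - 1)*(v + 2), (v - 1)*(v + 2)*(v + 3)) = v^2 + v - 2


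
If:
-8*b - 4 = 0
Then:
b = -1/2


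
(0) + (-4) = -4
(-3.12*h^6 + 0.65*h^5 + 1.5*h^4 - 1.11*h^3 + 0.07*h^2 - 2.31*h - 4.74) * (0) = 0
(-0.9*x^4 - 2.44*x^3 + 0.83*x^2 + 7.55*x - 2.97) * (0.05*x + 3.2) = -0.045*x^5 - 3.002*x^4 - 7.7665*x^3 + 3.0335*x^2 + 24.0115*x - 9.504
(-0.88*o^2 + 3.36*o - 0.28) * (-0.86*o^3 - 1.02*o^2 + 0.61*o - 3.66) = 0.7568*o^5 - 1.992*o^4 - 3.7232*o^3 + 5.556*o^2 - 12.4684*o + 1.0248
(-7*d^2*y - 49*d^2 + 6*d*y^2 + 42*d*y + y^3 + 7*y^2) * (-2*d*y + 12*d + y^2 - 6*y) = 14*d^3*y^2 + 14*d^3*y - 588*d^3 - 19*d^2*y^3 - 19*d^2*y^2 + 798*d^2*y + 4*d*y^4 + 4*d*y^3 - 168*d*y^2 + y^5 + y^4 - 42*y^3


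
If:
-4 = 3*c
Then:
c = -4/3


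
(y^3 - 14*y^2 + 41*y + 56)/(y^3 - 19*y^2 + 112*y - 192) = (y^2 - 6*y - 7)/(y^2 - 11*y + 24)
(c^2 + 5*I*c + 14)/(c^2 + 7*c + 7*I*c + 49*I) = (c - 2*I)/(c + 7)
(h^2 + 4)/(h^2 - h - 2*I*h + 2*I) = (h + 2*I)/(h - 1)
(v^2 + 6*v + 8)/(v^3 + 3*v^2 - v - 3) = (v^2 + 6*v + 8)/(v^3 + 3*v^2 - v - 3)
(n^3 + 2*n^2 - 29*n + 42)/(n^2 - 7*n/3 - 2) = 3*(n^2 + 5*n - 14)/(3*n + 2)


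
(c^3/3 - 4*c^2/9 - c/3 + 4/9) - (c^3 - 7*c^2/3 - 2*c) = -2*c^3/3 + 17*c^2/9 + 5*c/3 + 4/9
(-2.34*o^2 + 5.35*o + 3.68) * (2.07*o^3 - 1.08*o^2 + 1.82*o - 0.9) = -4.8438*o^5 + 13.6017*o^4 - 2.4192*o^3 + 7.8686*o^2 + 1.8826*o - 3.312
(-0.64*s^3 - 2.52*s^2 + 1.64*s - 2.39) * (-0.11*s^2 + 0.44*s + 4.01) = 0.0704*s^5 - 0.00440000000000002*s^4 - 3.8556*s^3 - 9.1207*s^2 + 5.5248*s - 9.5839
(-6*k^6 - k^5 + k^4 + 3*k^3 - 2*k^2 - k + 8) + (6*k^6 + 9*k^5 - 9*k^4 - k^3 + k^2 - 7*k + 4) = 8*k^5 - 8*k^4 + 2*k^3 - k^2 - 8*k + 12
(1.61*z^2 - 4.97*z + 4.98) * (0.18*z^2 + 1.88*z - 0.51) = 0.2898*z^4 + 2.1322*z^3 - 9.2683*z^2 + 11.8971*z - 2.5398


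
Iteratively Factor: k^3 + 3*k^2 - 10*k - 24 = (k + 2)*(k^2 + k - 12) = (k - 3)*(k + 2)*(k + 4)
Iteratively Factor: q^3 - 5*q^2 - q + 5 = (q - 1)*(q^2 - 4*q - 5) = (q - 1)*(q + 1)*(q - 5)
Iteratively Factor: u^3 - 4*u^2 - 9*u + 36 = (u + 3)*(u^2 - 7*u + 12) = (u - 3)*(u + 3)*(u - 4)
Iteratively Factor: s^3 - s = (s + 1)*(s^2 - s) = (s - 1)*(s + 1)*(s)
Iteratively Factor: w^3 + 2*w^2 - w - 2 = (w - 1)*(w^2 + 3*w + 2) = (w - 1)*(w + 1)*(w + 2)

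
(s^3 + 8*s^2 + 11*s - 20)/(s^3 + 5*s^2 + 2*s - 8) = (s + 5)/(s + 2)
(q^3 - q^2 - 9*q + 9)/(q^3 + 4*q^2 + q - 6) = (q - 3)/(q + 2)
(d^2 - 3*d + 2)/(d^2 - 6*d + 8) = (d - 1)/(d - 4)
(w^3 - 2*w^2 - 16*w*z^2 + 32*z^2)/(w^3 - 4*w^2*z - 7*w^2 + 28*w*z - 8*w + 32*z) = (w^2 + 4*w*z - 2*w - 8*z)/(w^2 - 7*w - 8)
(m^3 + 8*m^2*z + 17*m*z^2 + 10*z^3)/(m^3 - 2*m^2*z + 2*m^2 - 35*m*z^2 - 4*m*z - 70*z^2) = (-m^2 - 3*m*z - 2*z^2)/(-m^2 + 7*m*z - 2*m + 14*z)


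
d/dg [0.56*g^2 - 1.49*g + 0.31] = 1.12*g - 1.49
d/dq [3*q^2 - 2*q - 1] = 6*q - 2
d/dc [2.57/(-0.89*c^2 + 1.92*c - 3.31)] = (4.5746*c - 4.9344)/(0.89*c^2 - 1.92*c + 3.31)^2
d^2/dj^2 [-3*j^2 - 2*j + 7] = -6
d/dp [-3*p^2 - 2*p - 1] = -6*p - 2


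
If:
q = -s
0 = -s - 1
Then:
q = 1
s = -1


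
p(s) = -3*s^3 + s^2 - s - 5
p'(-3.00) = -88.00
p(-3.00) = 88.00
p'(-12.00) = -1321.00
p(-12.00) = 5335.00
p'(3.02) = -77.04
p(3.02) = -81.53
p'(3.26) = -90.13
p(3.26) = -101.57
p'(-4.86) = -223.30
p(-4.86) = 367.85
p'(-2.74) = -74.05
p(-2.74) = 66.96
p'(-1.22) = -16.84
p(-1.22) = 3.16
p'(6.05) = -318.32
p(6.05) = -638.78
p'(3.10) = -81.29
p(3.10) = -87.86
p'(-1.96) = -39.49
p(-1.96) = 23.39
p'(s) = -9*s^2 + 2*s - 1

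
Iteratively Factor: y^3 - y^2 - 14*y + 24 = (y - 3)*(y^2 + 2*y - 8) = (y - 3)*(y - 2)*(y + 4)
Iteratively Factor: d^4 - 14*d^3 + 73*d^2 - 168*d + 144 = (d - 4)*(d^3 - 10*d^2 + 33*d - 36) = (d - 4)*(d - 3)*(d^2 - 7*d + 12) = (d - 4)*(d - 3)^2*(d - 4)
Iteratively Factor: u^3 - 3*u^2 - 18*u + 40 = (u - 5)*(u^2 + 2*u - 8) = (u - 5)*(u - 2)*(u + 4)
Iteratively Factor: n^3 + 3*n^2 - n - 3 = (n - 1)*(n^2 + 4*n + 3) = (n - 1)*(n + 1)*(n + 3)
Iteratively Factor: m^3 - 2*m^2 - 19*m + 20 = (m - 1)*(m^2 - m - 20) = (m - 5)*(m - 1)*(m + 4)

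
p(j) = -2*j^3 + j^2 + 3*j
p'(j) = -6*j^2 + 2*j + 3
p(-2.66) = 36.74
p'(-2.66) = -44.77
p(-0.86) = -0.57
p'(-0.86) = -3.16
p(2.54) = -18.70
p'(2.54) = -30.63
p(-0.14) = -0.39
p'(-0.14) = 2.60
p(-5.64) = 373.70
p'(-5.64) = -199.14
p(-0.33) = -0.81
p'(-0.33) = 1.69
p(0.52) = 1.55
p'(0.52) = 2.42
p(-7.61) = 916.50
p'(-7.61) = -359.69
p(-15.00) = 6930.00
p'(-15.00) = -1377.00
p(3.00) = -36.00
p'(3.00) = -45.00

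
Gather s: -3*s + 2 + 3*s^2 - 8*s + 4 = 3*s^2 - 11*s + 6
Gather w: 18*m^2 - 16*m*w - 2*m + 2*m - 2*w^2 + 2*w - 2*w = 18*m^2 - 16*m*w - 2*w^2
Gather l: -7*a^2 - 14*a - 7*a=-7*a^2 - 21*a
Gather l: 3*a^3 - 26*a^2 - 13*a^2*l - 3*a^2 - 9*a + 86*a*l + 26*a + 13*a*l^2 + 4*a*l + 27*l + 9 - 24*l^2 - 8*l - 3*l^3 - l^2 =3*a^3 - 29*a^2 + 17*a - 3*l^3 + l^2*(13*a - 25) + l*(-13*a^2 + 90*a + 19) + 9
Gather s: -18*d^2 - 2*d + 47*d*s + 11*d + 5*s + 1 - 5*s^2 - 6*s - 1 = -18*d^2 + 9*d - 5*s^2 + s*(47*d - 1)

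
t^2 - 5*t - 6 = (t - 6)*(t + 1)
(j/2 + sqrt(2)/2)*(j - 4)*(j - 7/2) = j^3/2 - 15*j^2/4 + sqrt(2)*j^2/2 - 15*sqrt(2)*j/4 + 7*j + 7*sqrt(2)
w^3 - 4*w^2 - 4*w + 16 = (w - 4)*(w - 2)*(w + 2)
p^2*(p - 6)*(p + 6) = p^4 - 36*p^2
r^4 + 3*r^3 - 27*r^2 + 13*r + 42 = (r - 3)*(r - 2)*(r + 1)*(r + 7)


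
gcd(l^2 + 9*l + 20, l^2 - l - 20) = l + 4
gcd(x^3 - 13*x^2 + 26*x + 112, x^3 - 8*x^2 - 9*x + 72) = x - 8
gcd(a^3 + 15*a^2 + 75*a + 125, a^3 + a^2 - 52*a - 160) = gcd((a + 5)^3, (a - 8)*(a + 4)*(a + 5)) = a + 5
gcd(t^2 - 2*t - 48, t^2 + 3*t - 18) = t + 6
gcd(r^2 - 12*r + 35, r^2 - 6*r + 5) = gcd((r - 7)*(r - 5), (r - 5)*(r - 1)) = r - 5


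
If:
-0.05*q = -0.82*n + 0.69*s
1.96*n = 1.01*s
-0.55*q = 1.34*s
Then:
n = 0.00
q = 0.00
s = 0.00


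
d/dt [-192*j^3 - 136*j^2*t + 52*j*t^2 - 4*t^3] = -136*j^2 + 104*j*t - 12*t^2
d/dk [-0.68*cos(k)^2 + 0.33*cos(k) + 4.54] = (1.36*cos(k) - 0.33)*sin(k)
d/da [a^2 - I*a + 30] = 2*a - I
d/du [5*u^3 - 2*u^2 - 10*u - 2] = 15*u^2 - 4*u - 10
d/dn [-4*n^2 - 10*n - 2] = -8*n - 10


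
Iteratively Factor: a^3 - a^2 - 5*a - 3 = (a + 1)*(a^2 - 2*a - 3) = (a + 1)^2*(a - 3)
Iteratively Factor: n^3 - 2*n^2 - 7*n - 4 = (n - 4)*(n^2 + 2*n + 1) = (n - 4)*(n + 1)*(n + 1)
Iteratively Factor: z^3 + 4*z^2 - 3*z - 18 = (z + 3)*(z^2 + z - 6) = (z + 3)^2*(z - 2)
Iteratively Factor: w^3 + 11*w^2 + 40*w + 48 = (w + 4)*(w^2 + 7*w + 12) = (w + 4)^2*(w + 3)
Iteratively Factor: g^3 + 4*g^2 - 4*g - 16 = (g - 2)*(g^2 + 6*g + 8) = (g - 2)*(g + 4)*(g + 2)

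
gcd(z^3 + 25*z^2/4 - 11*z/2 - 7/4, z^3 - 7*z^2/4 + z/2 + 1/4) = z^2 - 3*z/4 - 1/4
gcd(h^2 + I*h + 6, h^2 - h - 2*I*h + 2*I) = h - 2*I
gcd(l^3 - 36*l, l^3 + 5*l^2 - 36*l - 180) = l^2 - 36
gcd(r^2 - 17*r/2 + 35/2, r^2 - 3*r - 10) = r - 5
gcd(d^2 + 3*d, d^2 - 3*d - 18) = d + 3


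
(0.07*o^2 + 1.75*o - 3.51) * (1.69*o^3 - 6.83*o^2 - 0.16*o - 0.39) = 0.1183*o^5 + 2.4794*o^4 - 17.8956*o^3 + 23.666*o^2 - 0.1209*o + 1.3689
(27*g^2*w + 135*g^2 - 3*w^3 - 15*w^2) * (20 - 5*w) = -135*g^2*w^2 - 135*g^2*w + 2700*g^2 + 15*w^4 + 15*w^3 - 300*w^2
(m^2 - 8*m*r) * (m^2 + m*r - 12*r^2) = m^4 - 7*m^3*r - 20*m^2*r^2 + 96*m*r^3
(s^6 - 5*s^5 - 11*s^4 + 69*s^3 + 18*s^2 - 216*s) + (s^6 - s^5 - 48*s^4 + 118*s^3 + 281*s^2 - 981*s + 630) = 2*s^6 - 6*s^5 - 59*s^4 + 187*s^3 + 299*s^2 - 1197*s + 630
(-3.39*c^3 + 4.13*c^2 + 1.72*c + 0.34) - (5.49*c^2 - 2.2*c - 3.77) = -3.39*c^3 - 1.36*c^2 + 3.92*c + 4.11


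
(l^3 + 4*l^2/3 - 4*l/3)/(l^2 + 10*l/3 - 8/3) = l*(l + 2)/(l + 4)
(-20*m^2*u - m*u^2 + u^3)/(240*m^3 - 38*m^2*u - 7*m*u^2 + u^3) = u*(4*m + u)/(-48*m^2 - 2*m*u + u^2)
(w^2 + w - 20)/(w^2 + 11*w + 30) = (w - 4)/(w + 6)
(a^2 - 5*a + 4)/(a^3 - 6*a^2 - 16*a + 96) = (a - 1)/(a^2 - 2*a - 24)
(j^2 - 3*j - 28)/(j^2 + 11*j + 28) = (j - 7)/(j + 7)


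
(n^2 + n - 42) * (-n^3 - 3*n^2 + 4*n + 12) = -n^5 - 4*n^4 + 43*n^3 + 142*n^2 - 156*n - 504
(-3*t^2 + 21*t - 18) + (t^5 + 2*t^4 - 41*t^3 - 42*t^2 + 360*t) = t^5 + 2*t^4 - 41*t^3 - 45*t^2 + 381*t - 18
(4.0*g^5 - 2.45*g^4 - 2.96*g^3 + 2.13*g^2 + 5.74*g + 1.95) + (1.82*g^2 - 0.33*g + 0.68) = 4.0*g^5 - 2.45*g^4 - 2.96*g^3 + 3.95*g^2 + 5.41*g + 2.63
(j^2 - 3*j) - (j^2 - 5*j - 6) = 2*j + 6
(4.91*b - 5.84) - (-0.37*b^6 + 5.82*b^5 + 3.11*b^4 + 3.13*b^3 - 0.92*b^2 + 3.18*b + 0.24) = 0.37*b^6 - 5.82*b^5 - 3.11*b^4 - 3.13*b^3 + 0.92*b^2 + 1.73*b - 6.08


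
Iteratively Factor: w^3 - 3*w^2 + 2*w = (w - 2)*(w^2 - w) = (w - 2)*(w - 1)*(w)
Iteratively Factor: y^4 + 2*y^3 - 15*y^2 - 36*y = (y - 4)*(y^3 + 6*y^2 + 9*y) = y*(y - 4)*(y^2 + 6*y + 9) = y*(y - 4)*(y + 3)*(y + 3)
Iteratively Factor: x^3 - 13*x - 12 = (x + 1)*(x^2 - x - 12) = (x - 4)*(x + 1)*(x + 3)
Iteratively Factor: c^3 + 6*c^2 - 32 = (c - 2)*(c^2 + 8*c + 16) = (c - 2)*(c + 4)*(c + 4)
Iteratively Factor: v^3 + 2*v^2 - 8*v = (v - 2)*(v^2 + 4*v) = v*(v - 2)*(v + 4)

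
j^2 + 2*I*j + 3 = (j - I)*(j + 3*I)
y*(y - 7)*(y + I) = y^3 - 7*y^2 + I*y^2 - 7*I*y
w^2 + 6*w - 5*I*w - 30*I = (w + 6)*(w - 5*I)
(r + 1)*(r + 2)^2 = r^3 + 5*r^2 + 8*r + 4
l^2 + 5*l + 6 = (l + 2)*(l + 3)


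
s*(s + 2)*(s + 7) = s^3 + 9*s^2 + 14*s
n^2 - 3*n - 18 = (n - 6)*(n + 3)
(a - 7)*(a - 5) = a^2 - 12*a + 35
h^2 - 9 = (h - 3)*(h + 3)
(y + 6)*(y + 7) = y^2 + 13*y + 42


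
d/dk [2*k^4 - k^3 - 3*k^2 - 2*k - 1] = 8*k^3 - 3*k^2 - 6*k - 2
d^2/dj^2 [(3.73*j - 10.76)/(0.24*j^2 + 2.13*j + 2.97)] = ((0.48*j + 2.13)*(0.96*j + 4.26)*(3.73*j - 10.76) - (5.3712*j + 10.725)*(0.24*j^2 + 2.13*j + 2.97))/(0.24*j^2 + 2.13*j + 2.97)^3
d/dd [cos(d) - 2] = -sin(d)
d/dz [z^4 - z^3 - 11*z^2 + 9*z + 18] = 4*z^3 - 3*z^2 - 22*z + 9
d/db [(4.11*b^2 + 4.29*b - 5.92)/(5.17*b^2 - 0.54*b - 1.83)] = (-24.3987*b^2 + 46.1702*b - 11.0475)/(26.7289*b^4 - 5.5836*b^3 - 18.6306*b^2 + 1.9764*b + 3.3489)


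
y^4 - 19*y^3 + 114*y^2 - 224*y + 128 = (y - 8)^2*(y - 2)*(y - 1)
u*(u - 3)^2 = u^3 - 6*u^2 + 9*u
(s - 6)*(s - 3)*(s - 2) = s^3 - 11*s^2 + 36*s - 36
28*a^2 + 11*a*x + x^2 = (4*a + x)*(7*a + x)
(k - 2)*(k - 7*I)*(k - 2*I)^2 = k^4 - 2*k^3 - 11*I*k^3 - 32*k^2 + 22*I*k^2 + 64*k + 28*I*k - 56*I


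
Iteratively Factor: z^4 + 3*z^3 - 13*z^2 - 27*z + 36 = (z - 1)*(z^3 + 4*z^2 - 9*z - 36) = (z - 1)*(z + 4)*(z^2 - 9) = (z - 3)*(z - 1)*(z + 4)*(z + 3)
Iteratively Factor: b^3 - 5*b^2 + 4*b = (b - 4)*(b^2 - b) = (b - 4)*(b - 1)*(b)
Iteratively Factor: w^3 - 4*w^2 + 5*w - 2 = (w - 1)*(w^2 - 3*w + 2) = (w - 1)^2*(w - 2)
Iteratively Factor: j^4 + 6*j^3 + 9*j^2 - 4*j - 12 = (j + 3)*(j^3 + 3*j^2 - 4) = (j + 2)*(j + 3)*(j^2 + j - 2) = (j + 2)^2*(j + 3)*(j - 1)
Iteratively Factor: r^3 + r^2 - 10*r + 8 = (r + 4)*(r^2 - 3*r + 2) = (r - 1)*(r + 4)*(r - 2)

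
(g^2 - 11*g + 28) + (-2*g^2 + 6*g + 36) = -g^2 - 5*g + 64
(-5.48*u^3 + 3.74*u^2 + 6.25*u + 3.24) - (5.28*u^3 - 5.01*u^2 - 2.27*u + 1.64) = -10.76*u^3 + 8.75*u^2 + 8.52*u + 1.6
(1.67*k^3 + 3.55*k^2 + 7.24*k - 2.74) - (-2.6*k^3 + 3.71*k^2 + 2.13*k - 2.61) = 4.27*k^3 - 0.16*k^2 + 5.11*k - 0.13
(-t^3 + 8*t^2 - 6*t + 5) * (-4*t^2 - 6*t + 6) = 4*t^5 - 26*t^4 - 30*t^3 + 64*t^2 - 66*t + 30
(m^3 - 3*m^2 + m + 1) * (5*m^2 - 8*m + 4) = 5*m^5 - 23*m^4 + 33*m^3 - 15*m^2 - 4*m + 4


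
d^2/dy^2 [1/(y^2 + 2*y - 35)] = 2*(-y^2 - 2*y + 4*(y + 1)^2 + 35)/(y^2 + 2*y - 35)^3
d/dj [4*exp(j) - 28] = 4*exp(j)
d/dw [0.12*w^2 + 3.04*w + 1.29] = 0.24*w + 3.04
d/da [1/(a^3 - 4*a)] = (4 - 3*a^2)/(a^2*(a^2 - 4)^2)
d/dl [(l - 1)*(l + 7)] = 2*l + 6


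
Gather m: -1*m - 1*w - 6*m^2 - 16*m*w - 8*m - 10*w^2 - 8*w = -6*m^2 + m*(-16*w - 9) - 10*w^2 - 9*w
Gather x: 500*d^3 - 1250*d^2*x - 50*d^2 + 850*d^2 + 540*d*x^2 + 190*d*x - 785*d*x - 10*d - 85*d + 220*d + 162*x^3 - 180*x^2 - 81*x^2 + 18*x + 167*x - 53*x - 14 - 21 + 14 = 500*d^3 + 800*d^2 + 125*d + 162*x^3 + x^2*(540*d - 261) + x*(-1250*d^2 - 595*d + 132) - 21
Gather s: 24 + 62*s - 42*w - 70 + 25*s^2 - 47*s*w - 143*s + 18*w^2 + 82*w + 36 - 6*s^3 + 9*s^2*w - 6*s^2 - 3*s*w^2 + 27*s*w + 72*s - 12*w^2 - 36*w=-6*s^3 + s^2*(9*w + 19) + s*(-3*w^2 - 20*w - 9) + 6*w^2 + 4*w - 10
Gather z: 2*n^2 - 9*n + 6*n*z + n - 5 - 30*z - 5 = 2*n^2 - 8*n + z*(6*n - 30) - 10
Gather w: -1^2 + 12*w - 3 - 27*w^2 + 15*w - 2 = -27*w^2 + 27*w - 6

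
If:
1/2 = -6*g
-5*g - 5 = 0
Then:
No Solution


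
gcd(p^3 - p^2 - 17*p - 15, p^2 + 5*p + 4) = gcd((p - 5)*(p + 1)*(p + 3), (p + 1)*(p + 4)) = p + 1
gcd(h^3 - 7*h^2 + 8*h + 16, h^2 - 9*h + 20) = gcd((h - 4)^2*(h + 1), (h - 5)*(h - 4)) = h - 4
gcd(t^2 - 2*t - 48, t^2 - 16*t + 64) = t - 8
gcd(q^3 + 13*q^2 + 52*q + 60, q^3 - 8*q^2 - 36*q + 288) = q + 6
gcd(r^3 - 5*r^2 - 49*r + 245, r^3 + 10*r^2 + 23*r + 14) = r + 7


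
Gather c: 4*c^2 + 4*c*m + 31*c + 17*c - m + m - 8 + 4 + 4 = 4*c^2 + c*(4*m + 48)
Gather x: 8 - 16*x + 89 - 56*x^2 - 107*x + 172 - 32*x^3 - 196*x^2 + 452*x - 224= -32*x^3 - 252*x^2 + 329*x + 45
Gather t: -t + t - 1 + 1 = 0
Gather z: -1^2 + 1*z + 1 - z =0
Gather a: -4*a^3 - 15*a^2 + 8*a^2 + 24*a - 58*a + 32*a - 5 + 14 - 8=-4*a^3 - 7*a^2 - 2*a + 1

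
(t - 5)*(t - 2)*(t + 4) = t^3 - 3*t^2 - 18*t + 40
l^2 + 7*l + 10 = (l + 2)*(l + 5)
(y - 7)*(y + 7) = y^2 - 49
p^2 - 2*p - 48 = (p - 8)*(p + 6)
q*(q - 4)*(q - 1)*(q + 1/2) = q^4 - 9*q^3/2 + 3*q^2/2 + 2*q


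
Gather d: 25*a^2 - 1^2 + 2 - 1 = 25*a^2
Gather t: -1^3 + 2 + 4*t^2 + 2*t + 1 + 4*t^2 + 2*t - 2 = 8*t^2 + 4*t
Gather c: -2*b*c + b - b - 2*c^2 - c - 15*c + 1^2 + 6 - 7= -2*c^2 + c*(-2*b - 16)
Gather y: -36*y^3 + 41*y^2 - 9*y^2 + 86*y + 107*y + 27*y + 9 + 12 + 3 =-36*y^3 + 32*y^2 + 220*y + 24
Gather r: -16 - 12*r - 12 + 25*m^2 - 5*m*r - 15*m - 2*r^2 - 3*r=25*m^2 - 15*m - 2*r^2 + r*(-5*m - 15) - 28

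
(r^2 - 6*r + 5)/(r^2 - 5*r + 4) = (r - 5)/(r - 4)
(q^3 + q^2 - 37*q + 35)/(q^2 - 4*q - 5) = (q^2 + 6*q - 7)/(q + 1)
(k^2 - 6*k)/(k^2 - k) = (k - 6)/(k - 1)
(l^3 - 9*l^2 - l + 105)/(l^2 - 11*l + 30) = (l^2 - 4*l - 21)/(l - 6)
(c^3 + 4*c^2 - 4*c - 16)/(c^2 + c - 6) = (c^2 + 6*c + 8)/(c + 3)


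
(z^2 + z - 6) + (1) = z^2 + z - 5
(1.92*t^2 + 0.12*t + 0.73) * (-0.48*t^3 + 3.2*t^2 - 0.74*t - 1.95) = -0.9216*t^5 + 6.0864*t^4 - 1.3872*t^3 - 1.4968*t^2 - 0.7742*t - 1.4235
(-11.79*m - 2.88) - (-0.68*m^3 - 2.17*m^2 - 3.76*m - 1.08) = 0.68*m^3 + 2.17*m^2 - 8.03*m - 1.8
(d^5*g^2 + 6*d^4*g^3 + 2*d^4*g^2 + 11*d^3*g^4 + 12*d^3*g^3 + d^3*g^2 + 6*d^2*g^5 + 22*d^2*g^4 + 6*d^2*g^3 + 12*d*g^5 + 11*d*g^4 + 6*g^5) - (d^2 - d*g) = d^5*g^2 + 6*d^4*g^3 + 2*d^4*g^2 + 11*d^3*g^4 + 12*d^3*g^3 + d^3*g^2 + 6*d^2*g^5 + 22*d^2*g^4 + 6*d^2*g^3 - d^2 + 12*d*g^5 + 11*d*g^4 + d*g + 6*g^5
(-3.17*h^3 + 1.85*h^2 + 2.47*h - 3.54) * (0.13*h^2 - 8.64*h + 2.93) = -0.4121*h^5 + 27.6293*h^4 - 24.951*h^3 - 16.3805*h^2 + 37.8227*h - 10.3722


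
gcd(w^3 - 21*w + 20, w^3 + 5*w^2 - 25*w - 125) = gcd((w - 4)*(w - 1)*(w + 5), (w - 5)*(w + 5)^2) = w + 5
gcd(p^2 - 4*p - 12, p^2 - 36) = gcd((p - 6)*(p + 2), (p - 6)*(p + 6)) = p - 6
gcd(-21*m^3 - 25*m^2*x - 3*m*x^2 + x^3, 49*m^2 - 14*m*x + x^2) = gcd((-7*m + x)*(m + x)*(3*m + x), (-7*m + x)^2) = -7*m + x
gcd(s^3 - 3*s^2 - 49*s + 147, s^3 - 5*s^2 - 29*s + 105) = s^2 - 10*s + 21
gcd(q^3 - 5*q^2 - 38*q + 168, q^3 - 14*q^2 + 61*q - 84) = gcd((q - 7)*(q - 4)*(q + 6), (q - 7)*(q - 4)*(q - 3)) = q^2 - 11*q + 28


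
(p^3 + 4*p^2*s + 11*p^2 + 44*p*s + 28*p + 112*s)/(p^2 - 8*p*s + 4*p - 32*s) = (p^2 + 4*p*s + 7*p + 28*s)/(p - 8*s)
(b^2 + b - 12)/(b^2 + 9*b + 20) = (b - 3)/(b + 5)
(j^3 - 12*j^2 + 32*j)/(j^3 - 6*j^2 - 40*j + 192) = j/(j + 6)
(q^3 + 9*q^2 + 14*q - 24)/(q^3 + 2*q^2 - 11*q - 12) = (q^2 + 5*q - 6)/(q^2 - 2*q - 3)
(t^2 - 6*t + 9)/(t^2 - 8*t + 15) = (t - 3)/(t - 5)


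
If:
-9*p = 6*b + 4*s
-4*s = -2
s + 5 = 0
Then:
No Solution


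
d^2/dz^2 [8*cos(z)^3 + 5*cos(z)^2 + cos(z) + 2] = -7*cos(z) - 10*cos(2*z) - 18*cos(3*z)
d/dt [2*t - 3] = 2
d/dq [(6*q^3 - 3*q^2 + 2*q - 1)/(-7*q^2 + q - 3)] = (-42*q^4 + 12*q^3 - 43*q^2 + 4*q - 5)/(49*q^4 - 14*q^3 + 43*q^2 - 6*q + 9)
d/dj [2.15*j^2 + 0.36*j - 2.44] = 4.3*j + 0.36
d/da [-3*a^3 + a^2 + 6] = a*(2 - 9*a)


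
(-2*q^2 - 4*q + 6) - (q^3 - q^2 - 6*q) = -q^3 - q^2 + 2*q + 6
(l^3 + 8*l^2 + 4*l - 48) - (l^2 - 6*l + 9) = l^3 + 7*l^2 + 10*l - 57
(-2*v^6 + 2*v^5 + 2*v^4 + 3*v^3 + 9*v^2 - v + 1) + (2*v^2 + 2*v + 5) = -2*v^6 + 2*v^5 + 2*v^4 + 3*v^3 + 11*v^2 + v + 6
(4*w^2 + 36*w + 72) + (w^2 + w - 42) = 5*w^2 + 37*w + 30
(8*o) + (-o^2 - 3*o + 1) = -o^2 + 5*o + 1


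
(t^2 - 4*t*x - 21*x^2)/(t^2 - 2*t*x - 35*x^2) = (t + 3*x)/(t + 5*x)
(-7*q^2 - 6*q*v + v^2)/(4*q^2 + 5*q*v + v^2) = (-7*q + v)/(4*q + v)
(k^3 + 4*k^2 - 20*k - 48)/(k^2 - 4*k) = k + 8 + 12/k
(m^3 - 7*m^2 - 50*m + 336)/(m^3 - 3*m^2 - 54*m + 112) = (m - 6)/(m - 2)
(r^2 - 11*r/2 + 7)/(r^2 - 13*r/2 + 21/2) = (r - 2)/(r - 3)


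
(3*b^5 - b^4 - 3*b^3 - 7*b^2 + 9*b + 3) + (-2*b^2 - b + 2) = 3*b^5 - b^4 - 3*b^3 - 9*b^2 + 8*b + 5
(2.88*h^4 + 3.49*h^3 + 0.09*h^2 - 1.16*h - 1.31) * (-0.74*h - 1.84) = -2.1312*h^5 - 7.8818*h^4 - 6.4882*h^3 + 0.6928*h^2 + 3.1038*h + 2.4104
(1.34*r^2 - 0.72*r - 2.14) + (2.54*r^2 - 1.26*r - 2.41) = 3.88*r^2 - 1.98*r - 4.55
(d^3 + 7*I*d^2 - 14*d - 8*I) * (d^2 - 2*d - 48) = d^5 - 2*d^4 + 7*I*d^4 - 62*d^3 - 14*I*d^3 + 28*d^2 - 344*I*d^2 + 672*d + 16*I*d + 384*I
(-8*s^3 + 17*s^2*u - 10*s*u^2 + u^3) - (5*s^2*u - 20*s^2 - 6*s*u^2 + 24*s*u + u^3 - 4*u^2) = -8*s^3 + 12*s^2*u + 20*s^2 - 4*s*u^2 - 24*s*u + 4*u^2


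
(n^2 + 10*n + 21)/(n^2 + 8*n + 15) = (n + 7)/(n + 5)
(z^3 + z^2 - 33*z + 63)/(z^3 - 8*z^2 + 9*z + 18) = (z^2 + 4*z - 21)/(z^2 - 5*z - 6)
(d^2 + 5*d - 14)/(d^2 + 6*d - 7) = (d - 2)/(d - 1)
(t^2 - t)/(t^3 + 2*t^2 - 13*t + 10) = t/(t^2 + 3*t - 10)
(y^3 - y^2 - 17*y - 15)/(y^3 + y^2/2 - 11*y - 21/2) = 2*(y - 5)/(2*y - 7)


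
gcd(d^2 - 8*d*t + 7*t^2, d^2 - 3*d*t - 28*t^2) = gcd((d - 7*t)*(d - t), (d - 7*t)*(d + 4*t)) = -d + 7*t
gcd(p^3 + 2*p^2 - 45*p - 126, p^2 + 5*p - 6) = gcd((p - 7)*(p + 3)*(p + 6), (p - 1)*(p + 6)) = p + 6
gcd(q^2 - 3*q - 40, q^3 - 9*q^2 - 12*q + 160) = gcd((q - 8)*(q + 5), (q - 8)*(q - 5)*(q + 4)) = q - 8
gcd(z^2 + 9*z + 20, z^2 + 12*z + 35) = z + 5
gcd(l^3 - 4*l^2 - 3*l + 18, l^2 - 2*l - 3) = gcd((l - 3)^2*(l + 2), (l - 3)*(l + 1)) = l - 3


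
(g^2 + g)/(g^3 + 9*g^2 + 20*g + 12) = g/(g^2 + 8*g + 12)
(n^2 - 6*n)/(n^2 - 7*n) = (n - 6)/(n - 7)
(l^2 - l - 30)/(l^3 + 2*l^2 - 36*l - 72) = (l + 5)/(l^2 + 8*l + 12)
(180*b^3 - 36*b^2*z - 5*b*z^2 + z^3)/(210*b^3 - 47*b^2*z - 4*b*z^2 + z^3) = (6*b + z)/(7*b + z)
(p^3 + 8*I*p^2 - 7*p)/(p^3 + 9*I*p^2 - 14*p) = (p + I)/(p + 2*I)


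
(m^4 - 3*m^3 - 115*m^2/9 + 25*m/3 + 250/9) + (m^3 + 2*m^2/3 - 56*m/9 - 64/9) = m^4 - 2*m^3 - 109*m^2/9 + 19*m/9 + 62/3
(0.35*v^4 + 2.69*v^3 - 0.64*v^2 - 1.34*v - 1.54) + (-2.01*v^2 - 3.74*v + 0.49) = 0.35*v^4 + 2.69*v^3 - 2.65*v^2 - 5.08*v - 1.05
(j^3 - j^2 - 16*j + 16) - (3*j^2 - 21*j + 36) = j^3 - 4*j^2 + 5*j - 20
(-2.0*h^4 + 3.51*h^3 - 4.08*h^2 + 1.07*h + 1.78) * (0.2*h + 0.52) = -0.4*h^5 - 0.338*h^4 + 1.0092*h^3 - 1.9076*h^2 + 0.9124*h + 0.9256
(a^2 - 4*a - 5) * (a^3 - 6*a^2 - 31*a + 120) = a^5 - 10*a^4 - 12*a^3 + 274*a^2 - 325*a - 600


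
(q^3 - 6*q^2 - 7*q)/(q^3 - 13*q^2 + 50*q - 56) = q*(q + 1)/(q^2 - 6*q + 8)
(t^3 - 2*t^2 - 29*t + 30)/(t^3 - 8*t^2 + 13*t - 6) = (t + 5)/(t - 1)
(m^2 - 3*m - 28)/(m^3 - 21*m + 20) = (m^2 - 3*m - 28)/(m^3 - 21*m + 20)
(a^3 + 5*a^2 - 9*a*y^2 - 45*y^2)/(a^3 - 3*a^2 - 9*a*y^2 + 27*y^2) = (a + 5)/(a - 3)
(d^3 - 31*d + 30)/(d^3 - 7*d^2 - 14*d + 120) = (d^2 + 5*d - 6)/(d^2 - 2*d - 24)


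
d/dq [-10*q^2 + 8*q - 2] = 8 - 20*q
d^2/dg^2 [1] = 0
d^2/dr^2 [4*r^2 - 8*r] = 8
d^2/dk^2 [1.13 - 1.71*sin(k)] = 1.71*sin(k)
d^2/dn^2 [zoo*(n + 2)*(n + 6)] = nan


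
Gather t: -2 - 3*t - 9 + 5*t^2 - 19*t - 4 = 5*t^2 - 22*t - 15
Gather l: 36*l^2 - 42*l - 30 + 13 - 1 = 36*l^2 - 42*l - 18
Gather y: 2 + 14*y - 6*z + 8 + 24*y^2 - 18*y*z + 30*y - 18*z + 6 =24*y^2 + y*(44 - 18*z) - 24*z + 16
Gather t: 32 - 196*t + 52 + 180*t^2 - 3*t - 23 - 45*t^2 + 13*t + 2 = 135*t^2 - 186*t + 63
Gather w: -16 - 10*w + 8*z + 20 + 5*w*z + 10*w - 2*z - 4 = 5*w*z + 6*z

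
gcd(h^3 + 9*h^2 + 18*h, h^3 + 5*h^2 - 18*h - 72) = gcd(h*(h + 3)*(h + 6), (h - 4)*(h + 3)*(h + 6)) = h^2 + 9*h + 18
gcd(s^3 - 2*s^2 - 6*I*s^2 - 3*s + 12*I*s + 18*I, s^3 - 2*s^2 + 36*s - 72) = s - 6*I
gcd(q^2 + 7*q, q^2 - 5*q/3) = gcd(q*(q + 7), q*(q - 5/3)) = q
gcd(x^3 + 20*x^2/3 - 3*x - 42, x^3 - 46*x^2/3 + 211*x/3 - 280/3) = x - 7/3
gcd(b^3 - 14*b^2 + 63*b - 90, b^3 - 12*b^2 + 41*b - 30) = b^2 - 11*b + 30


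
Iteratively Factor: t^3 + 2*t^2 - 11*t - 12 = (t + 1)*(t^2 + t - 12) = (t + 1)*(t + 4)*(t - 3)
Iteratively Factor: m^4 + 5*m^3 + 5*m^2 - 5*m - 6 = (m + 3)*(m^3 + 2*m^2 - m - 2) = (m + 1)*(m + 3)*(m^2 + m - 2) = (m - 1)*(m + 1)*(m + 3)*(m + 2)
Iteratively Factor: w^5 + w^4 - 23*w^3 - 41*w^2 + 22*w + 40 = (w + 1)*(w^4 - 23*w^2 - 18*w + 40) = (w - 1)*(w + 1)*(w^3 + w^2 - 22*w - 40) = (w - 5)*(w - 1)*(w + 1)*(w^2 + 6*w + 8) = (w - 5)*(w - 1)*(w + 1)*(w + 4)*(w + 2)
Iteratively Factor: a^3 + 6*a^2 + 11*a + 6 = (a + 3)*(a^2 + 3*a + 2) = (a + 1)*(a + 3)*(a + 2)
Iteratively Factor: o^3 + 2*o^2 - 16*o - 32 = (o - 4)*(o^2 + 6*o + 8) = (o - 4)*(o + 2)*(o + 4)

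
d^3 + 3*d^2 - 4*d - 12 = (d - 2)*(d + 2)*(d + 3)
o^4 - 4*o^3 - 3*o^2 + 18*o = o*(o - 3)^2*(o + 2)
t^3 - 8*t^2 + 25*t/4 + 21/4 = (t - 7)*(t - 3/2)*(t + 1/2)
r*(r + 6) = r^2 + 6*r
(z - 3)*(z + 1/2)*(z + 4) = z^3 + 3*z^2/2 - 23*z/2 - 6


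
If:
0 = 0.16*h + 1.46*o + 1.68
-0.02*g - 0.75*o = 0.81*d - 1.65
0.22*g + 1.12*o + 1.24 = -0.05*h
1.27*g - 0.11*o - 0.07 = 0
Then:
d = 3.02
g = -0.04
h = -0.78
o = -1.06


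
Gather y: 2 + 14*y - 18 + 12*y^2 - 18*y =12*y^2 - 4*y - 16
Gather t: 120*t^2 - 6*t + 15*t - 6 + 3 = 120*t^2 + 9*t - 3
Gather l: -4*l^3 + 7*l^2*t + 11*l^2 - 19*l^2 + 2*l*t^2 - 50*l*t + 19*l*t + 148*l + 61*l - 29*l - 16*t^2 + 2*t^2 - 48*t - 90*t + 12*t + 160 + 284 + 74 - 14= -4*l^3 + l^2*(7*t - 8) + l*(2*t^2 - 31*t + 180) - 14*t^2 - 126*t + 504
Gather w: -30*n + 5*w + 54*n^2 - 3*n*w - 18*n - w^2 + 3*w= 54*n^2 - 48*n - w^2 + w*(8 - 3*n)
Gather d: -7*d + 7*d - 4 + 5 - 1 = 0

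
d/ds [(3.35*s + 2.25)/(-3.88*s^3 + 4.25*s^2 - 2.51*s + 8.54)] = (25.996*s^3 + 11.9525*s^2 - 19.125*s + 34.2565)/(15.0544*s^6 - 32.98*s^5 + 37.5401*s^4 - 87.6054*s^3 + 78.8901*s^2 - 42.8708*s + 72.9316)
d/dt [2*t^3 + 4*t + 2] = 6*t^2 + 4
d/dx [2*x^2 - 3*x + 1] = 4*x - 3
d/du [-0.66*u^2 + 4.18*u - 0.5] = 4.18 - 1.32*u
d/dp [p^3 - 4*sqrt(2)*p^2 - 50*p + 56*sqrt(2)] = 3*p^2 - 8*sqrt(2)*p - 50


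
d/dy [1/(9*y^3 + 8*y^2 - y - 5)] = (-27*y^2 - 16*y + 1)/(9*y^3 + 8*y^2 - y - 5)^2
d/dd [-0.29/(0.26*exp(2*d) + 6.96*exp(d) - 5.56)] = (0.1508*exp(d) + 2.0184)*exp(d)/(0.26*exp(2*d) + 6.96*exp(d) - 5.56)^2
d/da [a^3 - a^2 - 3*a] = 3*a^2 - 2*a - 3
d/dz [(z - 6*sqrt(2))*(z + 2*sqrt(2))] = 2*z - 4*sqrt(2)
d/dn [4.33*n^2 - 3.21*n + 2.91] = 8.66*n - 3.21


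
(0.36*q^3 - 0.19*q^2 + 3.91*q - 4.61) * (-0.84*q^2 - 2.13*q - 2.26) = -0.3024*q^5 - 0.6072*q^4 - 3.6933*q^3 - 4.0265*q^2 + 0.982700000000001*q + 10.4186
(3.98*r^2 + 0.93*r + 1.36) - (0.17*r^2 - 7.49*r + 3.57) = 3.81*r^2 + 8.42*r - 2.21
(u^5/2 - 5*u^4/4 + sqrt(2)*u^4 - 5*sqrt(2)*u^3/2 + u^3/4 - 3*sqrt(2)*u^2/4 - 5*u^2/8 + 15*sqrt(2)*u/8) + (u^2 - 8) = u^5/2 - 5*u^4/4 + sqrt(2)*u^4 - 5*sqrt(2)*u^3/2 + u^3/4 - 3*sqrt(2)*u^2/4 + 3*u^2/8 + 15*sqrt(2)*u/8 - 8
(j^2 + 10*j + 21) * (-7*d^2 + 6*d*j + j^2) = -7*d^2*j^2 - 70*d^2*j - 147*d^2 + 6*d*j^3 + 60*d*j^2 + 126*d*j + j^4 + 10*j^3 + 21*j^2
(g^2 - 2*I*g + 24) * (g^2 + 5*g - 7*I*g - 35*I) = g^4 + 5*g^3 - 9*I*g^3 + 10*g^2 - 45*I*g^2 + 50*g - 168*I*g - 840*I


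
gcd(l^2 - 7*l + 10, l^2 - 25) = l - 5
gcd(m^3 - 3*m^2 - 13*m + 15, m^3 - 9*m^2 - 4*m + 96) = m + 3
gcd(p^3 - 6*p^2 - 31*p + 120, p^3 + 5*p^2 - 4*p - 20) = p + 5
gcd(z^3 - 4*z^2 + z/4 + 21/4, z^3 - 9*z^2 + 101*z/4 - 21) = z^2 - 5*z + 21/4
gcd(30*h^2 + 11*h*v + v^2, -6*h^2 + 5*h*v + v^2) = 6*h + v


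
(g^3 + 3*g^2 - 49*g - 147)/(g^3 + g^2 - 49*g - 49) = (g + 3)/(g + 1)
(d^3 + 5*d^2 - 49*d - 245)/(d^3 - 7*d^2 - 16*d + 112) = (d^2 + 12*d + 35)/(d^2 - 16)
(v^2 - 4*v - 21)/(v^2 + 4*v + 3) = (v - 7)/(v + 1)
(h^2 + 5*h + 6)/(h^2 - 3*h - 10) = (h + 3)/(h - 5)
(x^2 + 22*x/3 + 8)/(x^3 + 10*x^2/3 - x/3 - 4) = (x + 6)/(x^2 + 2*x - 3)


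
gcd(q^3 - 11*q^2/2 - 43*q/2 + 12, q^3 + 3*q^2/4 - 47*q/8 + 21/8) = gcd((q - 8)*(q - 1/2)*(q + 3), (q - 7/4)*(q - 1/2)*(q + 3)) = q^2 + 5*q/2 - 3/2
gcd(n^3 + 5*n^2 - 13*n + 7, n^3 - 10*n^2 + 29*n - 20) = n - 1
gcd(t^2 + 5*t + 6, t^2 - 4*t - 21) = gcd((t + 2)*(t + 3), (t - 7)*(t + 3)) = t + 3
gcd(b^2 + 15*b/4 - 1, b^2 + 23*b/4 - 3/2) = b - 1/4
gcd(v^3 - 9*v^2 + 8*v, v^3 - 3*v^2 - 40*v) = v^2 - 8*v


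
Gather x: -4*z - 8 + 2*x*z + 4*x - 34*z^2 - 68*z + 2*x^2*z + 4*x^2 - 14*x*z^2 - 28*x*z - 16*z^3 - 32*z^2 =x^2*(2*z + 4) + x*(-14*z^2 - 26*z + 4) - 16*z^3 - 66*z^2 - 72*z - 8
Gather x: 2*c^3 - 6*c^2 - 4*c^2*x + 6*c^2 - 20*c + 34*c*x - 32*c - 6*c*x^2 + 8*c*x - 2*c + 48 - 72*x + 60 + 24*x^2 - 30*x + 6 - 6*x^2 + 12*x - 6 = 2*c^3 - 54*c + x^2*(18 - 6*c) + x*(-4*c^2 + 42*c - 90) + 108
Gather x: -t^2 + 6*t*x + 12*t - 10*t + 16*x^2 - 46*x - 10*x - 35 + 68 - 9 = -t^2 + 2*t + 16*x^2 + x*(6*t - 56) + 24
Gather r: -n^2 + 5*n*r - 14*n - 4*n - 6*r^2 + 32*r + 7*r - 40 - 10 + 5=-n^2 - 18*n - 6*r^2 + r*(5*n + 39) - 45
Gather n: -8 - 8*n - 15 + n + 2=-7*n - 21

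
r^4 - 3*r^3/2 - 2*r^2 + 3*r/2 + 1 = (r - 2)*(r - 1)*(r + 1/2)*(r + 1)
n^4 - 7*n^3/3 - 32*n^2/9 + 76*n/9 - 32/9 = (n - 8/3)*(n - 1)*(n - 2/3)*(n + 2)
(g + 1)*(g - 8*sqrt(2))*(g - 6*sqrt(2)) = g^3 - 14*sqrt(2)*g^2 + g^2 - 14*sqrt(2)*g + 96*g + 96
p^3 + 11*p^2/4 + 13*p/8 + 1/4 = (p + 1/4)*(p + 1/2)*(p + 2)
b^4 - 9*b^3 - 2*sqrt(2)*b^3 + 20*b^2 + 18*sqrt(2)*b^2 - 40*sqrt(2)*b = b*(b - 5)*(b - 4)*(b - 2*sqrt(2))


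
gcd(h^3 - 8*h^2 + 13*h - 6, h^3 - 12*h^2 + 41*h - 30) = h^2 - 7*h + 6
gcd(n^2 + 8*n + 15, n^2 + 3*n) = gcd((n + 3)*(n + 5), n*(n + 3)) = n + 3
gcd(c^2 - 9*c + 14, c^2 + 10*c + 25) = 1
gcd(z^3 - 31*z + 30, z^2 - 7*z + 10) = z - 5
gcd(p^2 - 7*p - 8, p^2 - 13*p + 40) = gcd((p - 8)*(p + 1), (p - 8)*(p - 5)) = p - 8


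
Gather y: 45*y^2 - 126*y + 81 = 45*y^2 - 126*y + 81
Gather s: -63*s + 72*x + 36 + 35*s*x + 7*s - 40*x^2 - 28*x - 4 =s*(35*x - 56) - 40*x^2 + 44*x + 32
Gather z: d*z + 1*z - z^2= -z^2 + z*(d + 1)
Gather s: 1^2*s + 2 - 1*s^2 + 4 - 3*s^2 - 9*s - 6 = -4*s^2 - 8*s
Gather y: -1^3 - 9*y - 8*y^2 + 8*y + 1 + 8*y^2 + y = 0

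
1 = 1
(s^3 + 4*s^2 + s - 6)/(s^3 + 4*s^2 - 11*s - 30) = (s^2 + 2*s - 3)/(s^2 + 2*s - 15)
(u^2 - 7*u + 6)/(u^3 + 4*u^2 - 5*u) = (u - 6)/(u*(u + 5))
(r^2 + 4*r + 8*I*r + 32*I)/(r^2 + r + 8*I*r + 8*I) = (r + 4)/(r + 1)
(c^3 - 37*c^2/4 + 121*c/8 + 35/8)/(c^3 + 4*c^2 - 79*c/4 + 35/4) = (4*c^2 - 27*c - 7)/(2*(2*c^2 + 13*c - 7))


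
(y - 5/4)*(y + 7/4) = y^2 + y/2 - 35/16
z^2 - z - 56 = (z - 8)*(z + 7)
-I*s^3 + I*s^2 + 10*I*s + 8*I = (s - 4)*(s + 2)*(-I*s - I)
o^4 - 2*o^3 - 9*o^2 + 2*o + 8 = (o - 4)*(o - 1)*(o + 1)*(o + 2)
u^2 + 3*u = u*(u + 3)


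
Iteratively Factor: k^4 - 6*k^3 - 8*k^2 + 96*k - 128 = (k + 4)*(k^3 - 10*k^2 + 32*k - 32) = (k - 4)*(k + 4)*(k^2 - 6*k + 8) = (k - 4)*(k - 2)*(k + 4)*(k - 4)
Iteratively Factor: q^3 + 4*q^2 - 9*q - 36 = (q - 3)*(q^2 + 7*q + 12) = (q - 3)*(q + 4)*(q + 3)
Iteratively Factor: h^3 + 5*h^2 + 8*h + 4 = (h + 1)*(h^2 + 4*h + 4) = (h + 1)*(h + 2)*(h + 2)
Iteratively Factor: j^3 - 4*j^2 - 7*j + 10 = (j + 2)*(j^2 - 6*j + 5) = (j - 1)*(j + 2)*(j - 5)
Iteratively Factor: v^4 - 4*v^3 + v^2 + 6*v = (v + 1)*(v^3 - 5*v^2 + 6*v) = (v - 2)*(v + 1)*(v^2 - 3*v) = (v - 3)*(v - 2)*(v + 1)*(v)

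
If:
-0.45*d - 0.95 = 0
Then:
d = -2.11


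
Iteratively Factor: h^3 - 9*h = (h + 3)*(h^2 - 3*h) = h*(h + 3)*(h - 3)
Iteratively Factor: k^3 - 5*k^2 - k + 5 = (k - 5)*(k^2 - 1) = (k - 5)*(k - 1)*(k + 1)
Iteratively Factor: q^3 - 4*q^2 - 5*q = (q - 5)*(q^2 + q) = (q - 5)*(q + 1)*(q)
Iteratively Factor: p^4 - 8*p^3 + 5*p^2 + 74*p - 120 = (p + 3)*(p^3 - 11*p^2 + 38*p - 40) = (p - 4)*(p + 3)*(p^2 - 7*p + 10) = (p - 4)*(p - 2)*(p + 3)*(p - 5)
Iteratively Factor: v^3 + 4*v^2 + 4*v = (v)*(v^2 + 4*v + 4) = v*(v + 2)*(v + 2)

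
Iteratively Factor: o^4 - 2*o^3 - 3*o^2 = (o + 1)*(o^3 - 3*o^2) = (o - 3)*(o + 1)*(o^2) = o*(o - 3)*(o + 1)*(o)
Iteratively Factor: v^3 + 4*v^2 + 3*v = (v)*(v^2 + 4*v + 3) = v*(v + 3)*(v + 1)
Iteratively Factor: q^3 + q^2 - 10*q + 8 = (q + 4)*(q^2 - 3*q + 2) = (q - 1)*(q + 4)*(q - 2)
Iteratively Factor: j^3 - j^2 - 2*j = (j)*(j^2 - j - 2) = j*(j + 1)*(j - 2)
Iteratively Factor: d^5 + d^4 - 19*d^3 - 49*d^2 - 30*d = (d + 3)*(d^4 - 2*d^3 - 13*d^2 - 10*d) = d*(d + 3)*(d^3 - 2*d^2 - 13*d - 10) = d*(d - 5)*(d + 3)*(d^2 + 3*d + 2) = d*(d - 5)*(d + 1)*(d + 3)*(d + 2)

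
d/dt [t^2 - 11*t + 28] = 2*t - 11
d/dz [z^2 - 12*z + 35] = 2*z - 12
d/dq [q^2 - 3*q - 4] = 2*q - 3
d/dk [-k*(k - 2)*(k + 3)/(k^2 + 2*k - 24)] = (-k^4 - 4*k^3 + 64*k^2 + 48*k - 144)/(k^4 + 4*k^3 - 44*k^2 - 96*k + 576)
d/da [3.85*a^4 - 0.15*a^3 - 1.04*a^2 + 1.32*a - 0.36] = 15.4*a^3 - 0.45*a^2 - 2.08*a + 1.32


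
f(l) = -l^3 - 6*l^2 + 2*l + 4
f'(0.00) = 2.00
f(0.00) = 4.00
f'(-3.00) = 11.00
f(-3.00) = -29.00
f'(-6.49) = -46.48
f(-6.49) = 11.66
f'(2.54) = -47.83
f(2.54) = -46.02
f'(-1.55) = 13.39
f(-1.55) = -9.79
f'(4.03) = -95.08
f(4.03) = -150.84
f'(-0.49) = 7.16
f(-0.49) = 1.70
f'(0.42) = -3.57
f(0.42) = 3.71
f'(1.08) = -14.46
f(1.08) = -2.10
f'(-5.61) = -25.10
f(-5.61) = -19.49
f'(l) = -3*l^2 - 12*l + 2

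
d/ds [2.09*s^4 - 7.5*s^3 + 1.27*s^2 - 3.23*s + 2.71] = 8.36*s^3 - 22.5*s^2 + 2.54*s - 3.23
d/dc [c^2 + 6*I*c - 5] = 2*c + 6*I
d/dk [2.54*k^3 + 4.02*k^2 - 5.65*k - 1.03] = 7.62*k^2 + 8.04*k - 5.65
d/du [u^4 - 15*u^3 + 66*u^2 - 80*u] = 4*u^3 - 45*u^2 + 132*u - 80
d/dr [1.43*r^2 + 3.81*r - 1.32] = 2.86*r + 3.81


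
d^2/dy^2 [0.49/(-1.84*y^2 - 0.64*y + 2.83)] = (3.317888*y^2 + 1.154048*y - 0.49*(3.68*y + 0.64)*(7.36*y + 1.28) - 5.103056)/(1.84*y^2 + 0.64*y - 2.83)^3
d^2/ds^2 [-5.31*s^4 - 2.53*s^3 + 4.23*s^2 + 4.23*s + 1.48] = -63.72*s^2 - 15.18*s + 8.46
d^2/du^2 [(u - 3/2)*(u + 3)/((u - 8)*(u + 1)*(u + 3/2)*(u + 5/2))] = 12*(32*u^8 - 424*u^6 + 4772*u^5 + 17028*u^4 - 39673*u^3 - 223173*u^2 - 303993*u - 134787)/(64*u^12 - 576*u^11 - 4464*u^10 + 24240*u^9 + 205308*u^8 + 56196*u^7 - 3339645*u^6 - 14029983*u^5 - 28840923*u^4 - 34808777*u^3 - 25116840*u^2 - 10065600*u - 1728000)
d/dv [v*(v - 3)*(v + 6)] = 3*v^2 + 6*v - 18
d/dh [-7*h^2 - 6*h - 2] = -14*h - 6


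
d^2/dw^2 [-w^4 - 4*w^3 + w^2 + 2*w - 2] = -12*w^2 - 24*w + 2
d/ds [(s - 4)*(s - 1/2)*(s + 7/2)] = 3*s^2 - 2*s - 55/4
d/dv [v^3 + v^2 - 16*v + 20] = 3*v^2 + 2*v - 16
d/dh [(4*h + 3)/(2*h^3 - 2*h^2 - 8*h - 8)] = (-8*h^3 - 5*h^2 + 6*h - 4)/(2*(h^6 - 2*h^5 - 7*h^4 + 24*h^2 + 32*h + 16))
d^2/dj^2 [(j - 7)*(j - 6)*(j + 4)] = 6*j - 18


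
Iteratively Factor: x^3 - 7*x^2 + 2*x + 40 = (x - 5)*(x^2 - 2*x - 8) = (x - 5)*(x - 4)*(x + 2)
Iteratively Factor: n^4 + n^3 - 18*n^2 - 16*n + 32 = (n - 1)*(n^3 + 2*n^2 - 16*n - 32) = (n - 1)*(n + 2)*(n^2 - 16) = (n - 1)*(n + 2)*(n + 4)*(n - 4)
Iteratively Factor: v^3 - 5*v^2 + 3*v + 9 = (v + 1)*(v^2 - 6*v + 9) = (v - 3)*(v + 1)*(v - 3)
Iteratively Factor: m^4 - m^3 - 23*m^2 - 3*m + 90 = (m + 3)*(m^3 - 4*m^2 - 11*m + 30) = (m - 5)*(m + 3)*(m^2 + m - 6) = (m - 5)*(m + 3)^2*(m - 2)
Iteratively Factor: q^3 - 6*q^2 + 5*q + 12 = (q + 1)*(q^2 - 7*q + 12) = (q - 3)*(q + 1)*(q - 4)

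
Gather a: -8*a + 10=10 - 8*a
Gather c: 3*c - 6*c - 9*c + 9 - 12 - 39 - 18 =-12*c - 60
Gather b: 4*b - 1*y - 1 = 4*b - y - 1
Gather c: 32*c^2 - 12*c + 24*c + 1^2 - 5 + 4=32*c^2 + 12*c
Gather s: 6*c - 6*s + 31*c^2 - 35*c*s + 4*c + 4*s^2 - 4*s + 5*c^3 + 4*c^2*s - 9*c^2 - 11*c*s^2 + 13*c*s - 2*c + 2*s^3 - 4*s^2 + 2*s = 5*c^3 + 22*c^2 - 11*c*s^2 + 8*c + 2*s^3 + s*(4*c^2 - 22*c - 8)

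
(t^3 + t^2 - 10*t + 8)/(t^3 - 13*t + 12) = (t - 2)/(t - 3)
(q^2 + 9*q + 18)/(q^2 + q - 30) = (q + 3)/(q - 5)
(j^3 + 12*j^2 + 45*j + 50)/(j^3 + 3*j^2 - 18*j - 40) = (j + 5)/(j - 4)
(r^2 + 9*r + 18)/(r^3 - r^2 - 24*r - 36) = (r + 6)/(r^2 - 4*r - 12)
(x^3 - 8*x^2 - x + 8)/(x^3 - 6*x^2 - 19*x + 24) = (x + 1)/(x + 3)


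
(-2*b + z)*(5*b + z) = -10*b^2 + 3*b*z + z^2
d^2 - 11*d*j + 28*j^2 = (d - 7*j)*(d - 4*j)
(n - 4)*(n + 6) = n^2 + 2*n - 24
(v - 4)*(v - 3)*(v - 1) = v^3 - 8*v^2 + 19*v - 12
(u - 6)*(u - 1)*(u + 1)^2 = u^4 - 5*u^3 - 7*u^2 + 5*u + 6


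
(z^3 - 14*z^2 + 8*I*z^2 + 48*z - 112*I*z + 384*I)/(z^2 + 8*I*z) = z - 14 + 48/z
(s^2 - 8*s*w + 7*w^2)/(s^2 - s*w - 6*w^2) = (-s^2 + 8*s*w - 7*w^2)/(-s^2 + s*w + 6*w^2)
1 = 1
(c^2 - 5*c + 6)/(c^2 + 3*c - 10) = (c - 3)/(c + 5)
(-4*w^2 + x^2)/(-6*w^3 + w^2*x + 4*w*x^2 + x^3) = (-2*w + x)/(-3*w^2 + 2*w*x + x^2)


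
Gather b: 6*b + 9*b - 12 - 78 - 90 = 15*b - 180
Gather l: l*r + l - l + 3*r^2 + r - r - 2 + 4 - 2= l*r + 3*r^2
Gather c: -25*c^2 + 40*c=-25*c^2 + 40*c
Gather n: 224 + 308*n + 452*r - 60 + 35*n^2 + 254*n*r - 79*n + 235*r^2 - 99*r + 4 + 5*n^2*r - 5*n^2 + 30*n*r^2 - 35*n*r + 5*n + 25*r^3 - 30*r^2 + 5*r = n^2*(5*r + 30) + n*(30*r^2 + 219*r + 234) + 25*r^3 + 205*r^2 + 358*r + 168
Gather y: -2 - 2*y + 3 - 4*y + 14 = 15 - 6*y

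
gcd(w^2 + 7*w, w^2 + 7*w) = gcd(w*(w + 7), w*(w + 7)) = w^2 + 7*w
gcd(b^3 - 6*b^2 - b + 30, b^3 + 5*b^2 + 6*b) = b + 2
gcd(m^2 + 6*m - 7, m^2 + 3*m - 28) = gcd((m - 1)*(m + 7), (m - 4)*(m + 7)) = m + 7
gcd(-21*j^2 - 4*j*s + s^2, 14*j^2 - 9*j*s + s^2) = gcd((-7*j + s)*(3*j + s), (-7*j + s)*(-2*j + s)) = -7*j + s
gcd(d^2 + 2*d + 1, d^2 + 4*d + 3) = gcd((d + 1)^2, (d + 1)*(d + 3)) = d + 1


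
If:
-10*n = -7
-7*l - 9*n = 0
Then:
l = -9/10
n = 7/10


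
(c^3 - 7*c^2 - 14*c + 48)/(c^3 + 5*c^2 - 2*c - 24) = (c - 8)/(c + 4)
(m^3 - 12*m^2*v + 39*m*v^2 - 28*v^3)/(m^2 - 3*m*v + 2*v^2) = (-m^2 + 11*m*v - 28*v^2)/(-m + 2*v)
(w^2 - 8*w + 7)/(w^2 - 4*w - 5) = (-w^2 + 8*w - 7)/(-w^2 + 4*w + 5)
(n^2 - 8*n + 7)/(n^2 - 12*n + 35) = (n - 1)/(n - 5)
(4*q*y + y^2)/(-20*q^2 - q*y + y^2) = y/(-5*q + y)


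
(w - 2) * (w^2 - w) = w^3 - 3*w^2 + 2*w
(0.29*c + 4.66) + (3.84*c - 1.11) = 4.13*c + 3.55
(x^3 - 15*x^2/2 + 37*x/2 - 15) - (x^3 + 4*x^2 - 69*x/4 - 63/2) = -23*x^2/2 + 143*x/4 + 33/2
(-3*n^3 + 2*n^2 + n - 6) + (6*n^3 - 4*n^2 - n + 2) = 3*n^3 - 2*n^2 - 4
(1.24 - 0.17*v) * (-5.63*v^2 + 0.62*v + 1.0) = 0.9571*v^3 - 7.0866*v^2 + 0.5988*v + 1.24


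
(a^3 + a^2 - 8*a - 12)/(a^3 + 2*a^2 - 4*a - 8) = (a - 3)/(a - 2)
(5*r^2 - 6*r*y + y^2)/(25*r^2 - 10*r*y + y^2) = (-r + y)/(-5*r + y)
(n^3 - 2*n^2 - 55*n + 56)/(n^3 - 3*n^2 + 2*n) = (n^2 - n - 56)/(n*(n - 2))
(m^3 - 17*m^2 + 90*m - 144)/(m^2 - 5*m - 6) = (m^2 - 11*m + 24)/(m + 1)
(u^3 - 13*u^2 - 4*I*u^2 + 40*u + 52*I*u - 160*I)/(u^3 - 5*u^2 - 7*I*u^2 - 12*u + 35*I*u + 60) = (u - 8)/(u - 3*I)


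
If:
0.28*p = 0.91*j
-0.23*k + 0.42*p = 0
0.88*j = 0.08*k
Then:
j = 0.00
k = 0.00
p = 0.00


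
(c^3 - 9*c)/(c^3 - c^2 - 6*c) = (c + 3)/(c + 2)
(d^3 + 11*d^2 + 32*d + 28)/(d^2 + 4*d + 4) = d + 7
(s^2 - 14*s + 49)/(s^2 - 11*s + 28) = (s - 7)/(s - 4)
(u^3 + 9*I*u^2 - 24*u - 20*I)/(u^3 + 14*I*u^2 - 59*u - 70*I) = (u + 2*I)/(u + 7*I)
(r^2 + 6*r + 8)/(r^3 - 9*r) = (r^2 + 6*r + 8)/(r*(r^2 - 9))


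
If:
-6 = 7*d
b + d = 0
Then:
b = 6/7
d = -6/7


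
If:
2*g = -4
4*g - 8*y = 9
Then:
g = -2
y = -17/8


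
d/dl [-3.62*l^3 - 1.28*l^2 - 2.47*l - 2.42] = -10.86*l^2 - 2.56*l - 2.47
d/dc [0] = 0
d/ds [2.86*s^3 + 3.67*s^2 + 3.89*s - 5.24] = 8.58*s^2 + 7.34*s + 3.89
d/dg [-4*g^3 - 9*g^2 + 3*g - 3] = -12*g^2 - 18*g + 3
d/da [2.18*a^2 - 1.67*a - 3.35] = 4.36*a - 1.67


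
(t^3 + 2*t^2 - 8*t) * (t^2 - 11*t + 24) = t^5 - 9*t^4 - 6*t^3 + 136*t^2 - 192*t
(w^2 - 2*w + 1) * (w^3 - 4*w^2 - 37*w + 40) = w^5 - 6*w^4 - 28*w^3 + 110*w^2 - 117*w + 40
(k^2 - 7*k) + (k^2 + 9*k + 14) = 2*k^2 + 2*k + 14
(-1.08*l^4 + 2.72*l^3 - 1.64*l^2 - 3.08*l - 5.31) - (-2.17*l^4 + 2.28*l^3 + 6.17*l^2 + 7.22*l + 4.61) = 1.09*l^4 + 0.44*l^3 - 7.81*l^2 - 10.3*l - 9.92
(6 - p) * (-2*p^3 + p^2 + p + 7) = 2*p^4 - 13*p^3 + 5*p^2 - p + 42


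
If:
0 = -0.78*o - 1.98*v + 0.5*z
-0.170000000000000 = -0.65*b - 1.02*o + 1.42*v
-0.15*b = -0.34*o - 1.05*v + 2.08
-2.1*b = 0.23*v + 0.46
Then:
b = -0.36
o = 2.12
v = 1.24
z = 8.23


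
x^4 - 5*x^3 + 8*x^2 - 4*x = x*(x - 2)^2*(x - 1)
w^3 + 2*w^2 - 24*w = w*(w - 4)*(w + 6)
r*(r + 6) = r^2 + 6*r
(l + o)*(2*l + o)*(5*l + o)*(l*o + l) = 10*l^4*o + 10*l^4 + 17*l^3*o^2 + 17*l^3*o + 8*l^2*o^3 + 8*l^2*o^2 + l*o^4 + l*o^3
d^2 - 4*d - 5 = (d - 5)*(d + 1)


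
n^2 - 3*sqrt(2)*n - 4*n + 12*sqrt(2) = (n - 4)*(n - 3*sqrt(2))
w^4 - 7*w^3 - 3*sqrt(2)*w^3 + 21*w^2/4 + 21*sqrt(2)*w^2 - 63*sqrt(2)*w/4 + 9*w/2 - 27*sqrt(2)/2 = (w - 6)*(w - 3/2)*(w + 1/2)*(w - 3*sqrt(2))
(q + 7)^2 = q^2 + 14*q + 49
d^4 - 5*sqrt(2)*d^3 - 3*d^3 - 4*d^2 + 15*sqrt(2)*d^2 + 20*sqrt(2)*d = d*(d - 4)*(d + 1)*(d - 5*sqrt(2))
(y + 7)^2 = y^2 + 14*y + 49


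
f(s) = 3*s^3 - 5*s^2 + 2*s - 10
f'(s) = 9*s^2 - 10*s + 2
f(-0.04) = -10.09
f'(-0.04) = 2.41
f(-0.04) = -10.09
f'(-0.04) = 2.41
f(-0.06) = -10.14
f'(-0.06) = 2.63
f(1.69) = -6.42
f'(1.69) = 10.80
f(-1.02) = -20.43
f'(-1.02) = 21.56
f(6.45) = 599.90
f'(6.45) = 311.92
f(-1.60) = -38.29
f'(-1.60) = 41.04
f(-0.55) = -13.11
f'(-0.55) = 10.22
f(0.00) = -10.00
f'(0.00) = 2.00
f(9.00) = 1790.00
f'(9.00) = 641.00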